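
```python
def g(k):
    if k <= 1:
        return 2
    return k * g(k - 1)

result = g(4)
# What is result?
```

g(4) = 4 * 3 * 2 * 2 = 48

Answer: 48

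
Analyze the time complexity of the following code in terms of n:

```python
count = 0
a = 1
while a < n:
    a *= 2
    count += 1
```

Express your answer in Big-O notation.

Each loop level contributes: log n. Multiplying the contributions gives O(log n).

Answer: O(log n)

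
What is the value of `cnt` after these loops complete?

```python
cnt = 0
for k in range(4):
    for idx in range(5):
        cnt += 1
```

4 * 5 = 20
`cnt` takes the values: 0 → 1 → 2 → 3 → 4 → 5 → 6 → 7 → 8 → 9 → 10 → 11 → 12 → 13 → 14 → 15 → 16 → 17 → 18 → 19 → 20

Answer: 20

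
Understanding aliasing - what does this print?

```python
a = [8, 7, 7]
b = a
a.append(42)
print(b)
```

Key concept: basic list aliasing.
Step by step:
`a = [8, 7, 7]` → a = [8, 7, 7]
`b = a` → b = [8, 7, 7] (same object as a)
`a.append(42)` → a = [8, 7, 7, 42] (same object as b); b = [8, 7, 7, 42] (same object as a)
`print(b)` → prints [8, 7, 7, 42]

Answer: [8, 7, 7, 42]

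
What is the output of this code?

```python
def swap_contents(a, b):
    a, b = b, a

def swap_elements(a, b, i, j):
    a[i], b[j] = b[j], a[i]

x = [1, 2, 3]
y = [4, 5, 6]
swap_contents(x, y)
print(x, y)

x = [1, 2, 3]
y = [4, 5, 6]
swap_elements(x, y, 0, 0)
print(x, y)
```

Key concept: parameter rebinding vs mutation.
Step by step:
`x = [1, 2, 3]` → x = [1, 2, 3]
`y = [4, 5, 6]` → y = [4, 5, 6]
`swap_contents(x, y)` → no visible change to tracked variables
`print(x, y)` → prints [1, 2, 3] [4, 5, 6]
`x = [1, 2, 3]` → x = [1, 2, 3]
`y = [4, 5, 6]` → y = [4, 5, 6]
`swap_elements(x, y, 0, 0)` → x = [4, 2, 3]; y = [1, 5, 6]
`print(x, y)` → prints [4, 2, 3] [1, 5, 6]

Answer:
[1, 2, 3] [4, 5, 6]
[4, 2, 3] [1, 5, 6]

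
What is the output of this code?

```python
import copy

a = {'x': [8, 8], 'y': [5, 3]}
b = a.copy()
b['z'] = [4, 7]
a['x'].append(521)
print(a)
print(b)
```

Key concept: shallow copy of dict with mutable values.
Step by step:
`a = {'x': [8, 8], 'y': [5, 3]}` → a = {'x': [8, 8], 'y': [5, 3]}
`b = a.copy()` → b = {'x': [8, 8], 'y': [5, 3]}
`b['z'] = [4, 7]` → b = {'x': [8, 8], 'y': [5, 3], 'z': [4, 7]}
`a['x'].append(521)` → a = {'x': [8, 8, 521], 'y': [5, 3]}; b = {'x': [8, 8, 521], 'y': [5, 3], 'z': [4, 7]}
`print(a)` → prints {'x': [8, 8, 521], 'y': [5, 3]}
`print(b)` → prints {'x': [8, 8, 521], 'y': [5, 3], 'z': [4, 7]}

Answer:
{'x': [8, 8, 521], 'y': [5, 3]}
{'x': [8, 8, 521], 'y': [5, 3], 'z': [4, 7]}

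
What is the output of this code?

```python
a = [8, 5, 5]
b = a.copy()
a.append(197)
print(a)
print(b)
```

Key concept: list.copy() creates independent copy.
Step by step:
`a = [8, 5, 5]` → a = [8, 5, 5]
`b = a.copy()` → b = [8, 5, 5]
`a.append(197)` → a = [8, 5, 5, 197]
`print(a)` → prints [8, 5, 5, 197]
`print(b)` → prints [8, 5, 5]

Answer:
[8, 5, 5, 197]
[8, 5, 5]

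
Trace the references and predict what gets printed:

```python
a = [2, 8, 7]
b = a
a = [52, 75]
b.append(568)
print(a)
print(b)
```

Key concept: rebinding vs mutation: a is rebound to a new list, b still points at the original.
Step by step:
`a = [2, 8, 7]` → a = [2, 8, 7]
`b = a` → b = [2, 8, 7] (same object as a)
`a = [52, 75]` → a = [52, 75]
`b.append(568)` → b = [2, 8, 7, 568]
`print(a)` → prints [52, 75]
`print(b)` → prints [2, 8, 7, 568]

Answer:
[52, 75]
[2, 8, 7, 568]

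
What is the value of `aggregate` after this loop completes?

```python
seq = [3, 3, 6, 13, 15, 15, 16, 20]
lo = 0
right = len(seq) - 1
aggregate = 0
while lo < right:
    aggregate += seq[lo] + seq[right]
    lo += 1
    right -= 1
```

Sum of pairs from ends
`aggregate` takes the values: 0 → 23 → 42 → 63 → 91

Answer: 91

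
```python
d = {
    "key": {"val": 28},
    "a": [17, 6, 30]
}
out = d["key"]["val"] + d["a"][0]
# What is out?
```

Trace:
`d = { ...` → d = {'key': {'val': 28}, 'a': [17, 6, 30]}
`out = d["key"]["val"] + d["a"][0]` → out = 45
So out = 45

Answer: 45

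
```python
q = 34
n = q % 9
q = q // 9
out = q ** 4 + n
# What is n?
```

Trace:
`q = 34` → q = 34
`n = q % 9` → n = 7
`q = q // 9` → q = 3
`out = q ** 4 + n` → out = 88
So n = 7

Answer: 7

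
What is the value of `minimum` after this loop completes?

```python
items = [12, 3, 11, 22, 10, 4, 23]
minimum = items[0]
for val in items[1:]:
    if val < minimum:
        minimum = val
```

Minimum of [12, 3, 11, 22, 10, 4, 23]
`minimum` takes the values: 12 → 3

Answer: 3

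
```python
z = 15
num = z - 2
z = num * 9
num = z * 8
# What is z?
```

Trace:
`z = 15` → z = 15
`num = z - 2` → num = 13
`z = num * 9` → z = 117
`num = z * 8` → num = 936
So z = 117

Answer: 117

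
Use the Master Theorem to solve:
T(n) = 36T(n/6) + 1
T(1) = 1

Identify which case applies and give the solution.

a=36, b=6, f(n)=1. log_6(36) = 2. Since c=0 < 2, Case 1 applies: T(n) = Θ(n^log_b(a)) = O(n^2).

Answer: O(n^2) - Case 1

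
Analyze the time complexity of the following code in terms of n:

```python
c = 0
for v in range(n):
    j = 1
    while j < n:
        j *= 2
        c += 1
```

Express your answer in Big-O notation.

Each loop level contributes: n × log n. Multiplying the contributions gives O(n log n).

Answer: O(n log n)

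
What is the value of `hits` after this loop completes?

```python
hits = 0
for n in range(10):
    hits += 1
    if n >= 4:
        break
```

Loop breaks when n reaches 4, hits is 5
`hits` takes the values: 0 → 1 → 2 → 3 → 4 → 5

Answer: 5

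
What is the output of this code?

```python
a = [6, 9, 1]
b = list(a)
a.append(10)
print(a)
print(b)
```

Key concept: list() constructor creates copy.
Step by step:
`a = [6, 9, 1]` → a = [6, 9, 1]
`b = list(a)` → b = [6, 9, 1]
`a.append(10)` → a = [6, 9, 1, 10]
`print(a)` → prints [6, 9, 1, 10]
`print(b)` → prints [6, 9, 1]

Answer:
[6, 9, 1, 10]
[6, 9, 1]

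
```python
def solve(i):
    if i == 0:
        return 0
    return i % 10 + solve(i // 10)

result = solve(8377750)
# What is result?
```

Sum of digits of 8377750: 0 + 5 + 7 + 7 + 7 + 3 + 8 = 37

Answer: 37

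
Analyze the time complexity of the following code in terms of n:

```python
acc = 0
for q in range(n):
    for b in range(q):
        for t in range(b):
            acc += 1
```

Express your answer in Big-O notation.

Each loop level contributes: n × n × n. Multiplying the contributions gives O(n^3).

Answer: O(n^3)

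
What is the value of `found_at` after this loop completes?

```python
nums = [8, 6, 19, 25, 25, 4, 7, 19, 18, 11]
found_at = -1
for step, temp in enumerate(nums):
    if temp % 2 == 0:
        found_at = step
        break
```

First even number index in [8, 6, 19, 25, 25, 4, 7, 19, 18, 11]
`found_at` takes the values: -1 → 0

Answer: 0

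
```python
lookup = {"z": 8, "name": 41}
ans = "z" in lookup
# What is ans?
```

Trace:
`lookup = {"z": 8, "name": 41}` → lookup = {'z': 8, 'name': 41}
`ans = "z" in lookup` → ans = True
So ans = True

Answer: True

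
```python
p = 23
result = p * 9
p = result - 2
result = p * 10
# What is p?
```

Trace:
`p = 23` → p = 23
`result = p * 9` → result = 207
`p = result - 2` → p = 205
`result = p * 10` → result = 2050
So p = 205

Answer: 205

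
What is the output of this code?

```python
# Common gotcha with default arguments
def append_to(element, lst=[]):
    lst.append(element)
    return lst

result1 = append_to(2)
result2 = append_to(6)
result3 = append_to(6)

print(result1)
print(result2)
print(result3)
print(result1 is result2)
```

Key concept: mutable default argument gotcha.
Step by step:
`result1 = append_to(2)` → result1 = [2]
`result2 = append_to(6)` → result1 = [2, 6] (same object as result2); result2 = [2, 6] (same object as result1)
`result3 = append_to(6)` → result1 = [2, 6, 6] (same object as result2, result3); result2 = [2, 6, 6] (same object as result1, result3); result3 = [2, 6, 6] (same object as result1, result2)
`print(result1)` → prints [2, 6, 6]
`print(result2)` → prints [2, 6, 6]
`print(result3)` → prints [2, 6, 6]
`print(result1 is result2)` → prints True

Answer:
[2, 6, 6]
[2, 6, 6]
[2, 6, 6]
True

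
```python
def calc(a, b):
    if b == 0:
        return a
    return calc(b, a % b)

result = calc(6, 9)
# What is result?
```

calc(6, 9) -> calc(9, 6) -> calc(6, 3) -> calc(3, 0) -> 3

Answer: 3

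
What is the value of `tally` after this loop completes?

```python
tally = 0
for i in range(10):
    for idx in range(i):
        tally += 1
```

Triangle number: 0+1+2+...+9
`tally` takes the values: 0 → 1 → 2 → 3 → 4 → 5 → 6 → 7 → 8 → 9 → 10 → 11 → 12 → 13 → 14 → 15 → 16 → 17 → 18 → 19 → 20 → 21 → 22 → 23 → 24 → 25 → 26 → 27 → 28 → 29 → … → 41 → 42 → 43 → 44 → 45

Answer: 45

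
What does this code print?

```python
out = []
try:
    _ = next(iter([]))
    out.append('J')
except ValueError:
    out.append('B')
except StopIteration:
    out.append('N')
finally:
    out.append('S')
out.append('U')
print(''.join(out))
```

Execution trace: 'N' (except StopIteration) → 'S' (finally) → 'U' (after the try/except). Output: NSU

Answer: NSU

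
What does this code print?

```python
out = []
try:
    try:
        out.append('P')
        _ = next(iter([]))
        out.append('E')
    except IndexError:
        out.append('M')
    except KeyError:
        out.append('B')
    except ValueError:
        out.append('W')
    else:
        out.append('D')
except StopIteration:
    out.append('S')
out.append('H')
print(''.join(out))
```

Execution trace: 'P' (try body) → 'S' (outer except StopIteration) → 'H' (after the try/except). Output: PSH

Answer: PSH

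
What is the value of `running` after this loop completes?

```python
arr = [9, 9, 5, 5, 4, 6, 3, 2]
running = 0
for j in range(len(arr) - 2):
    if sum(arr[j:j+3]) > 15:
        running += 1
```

Count windows with sum > 15
`running` takes the values: 0 → 1 → 2

Answer: 2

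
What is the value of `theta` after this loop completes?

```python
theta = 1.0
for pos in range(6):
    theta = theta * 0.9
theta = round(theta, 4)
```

Exponential decay: 1.0 * 0.9^6
`theta` takes the values: 1.0 → 0.9 → 0.81 → 0.729 → 0.6561 → 0.59049 → 0.531441 → 0.5314

Answer: 0.5314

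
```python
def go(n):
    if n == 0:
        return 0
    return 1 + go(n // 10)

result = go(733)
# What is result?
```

Count of digits of 733: 3

Answer: 3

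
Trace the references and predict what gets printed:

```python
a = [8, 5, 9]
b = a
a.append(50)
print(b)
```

Key concept: basic list aliasing.
Step by step:
`a = [8, 5, 9]` → a = [8, 5, 9]
`b = a` → b = [8, 5, 9] (same object as a)
`a.append(50)` → a = [8, 5, 9, 50] (same object as b); b = [8, 5, 9, 50] (same object as a)
`print(b)` → prints [8, 5, 9, 50]

Answer: [8, 5, 9, 50]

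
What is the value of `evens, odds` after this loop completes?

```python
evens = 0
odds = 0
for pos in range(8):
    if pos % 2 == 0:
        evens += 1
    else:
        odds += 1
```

Count evens and odds in range(8)
`evens, odds` takes the values: (0, 0) → (1, 0) → (1, 1) → (2, 1) → (2, 2) → (3, 2) → (3, 3) → (4, 3) → (4, 4)

Answer: 4, 4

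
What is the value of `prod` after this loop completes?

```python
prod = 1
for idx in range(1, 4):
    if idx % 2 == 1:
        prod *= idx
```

Product of odd numbers 1 to 3
`prod` takes the values: 1 → 3

Answer: 3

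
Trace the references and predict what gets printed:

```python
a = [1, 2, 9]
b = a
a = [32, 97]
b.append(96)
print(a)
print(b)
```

Key concept: rebinding vs mutation: a is rebound to a new list, b still points at the original.
Step by step:
`a = [1, 2, 9]` → a = [1, 2, 9]
`b = a` → b = [1, 2, 9] (same object as a)
`a = [32, 97]` → a = [32, 97]
`b.append(96)` → b = [1, 2, 9, 96]
`print(a)` → prints [32, 97]
`print(b)` → prints [1, 2, 9, 96]

Answer:
[32, 97]
[1, 2, 9, 96]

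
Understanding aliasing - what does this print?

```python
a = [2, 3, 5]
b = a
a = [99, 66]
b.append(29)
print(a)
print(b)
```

Key concept: rebinding vs mutation: a is rebound to a new list, b still points at the original.
Step by step:
`a = [2, 3, 5]` → a = [2, 3, 5]
`b = a` → b = [2, 3, 5] (same object as a)
`a = [99, 66]` → a = [99, 66]
`b.append(29)` → b = [2, 3, 5, 29]
`print(a)` → prints [99, 66]
`print(b)` → prints [2, 3, 5, 29]

Answer:
[99, 66]
[2, 3, 5, 29]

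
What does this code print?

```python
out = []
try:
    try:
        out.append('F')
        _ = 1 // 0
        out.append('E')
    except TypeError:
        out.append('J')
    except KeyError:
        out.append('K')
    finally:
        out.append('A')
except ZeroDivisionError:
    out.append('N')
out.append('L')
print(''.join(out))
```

Execution trace: 'F' (inner try body) → 'A' (inner finally) → 'N' (outer except ZeroDivisionError) → 'L' (after the try/except). Output: FANL

Answer: FANL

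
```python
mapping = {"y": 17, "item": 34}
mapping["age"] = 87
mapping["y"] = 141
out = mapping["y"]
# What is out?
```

Trace:
`mapping = {"y": 17, "item": 34}` → mapping = {'y': 17, 'item': 34}
`mapping["age"] = 87` → mapping = {'y': 17, 'item': 34, 'age': 87}
`mapping["y"] = 141` → mapping = {'y': 141, 'item': 34, 'age': 87}
`out = mapping["y"]` → out = 141
So out = 141

Answer: 141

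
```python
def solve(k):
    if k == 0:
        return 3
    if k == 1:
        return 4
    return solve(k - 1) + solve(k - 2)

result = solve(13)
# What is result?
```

Build up from base cases: solve(0)=3, solve(1)=4, solve(2)=7, solve(3)=11, solve(4)=18, solve(5)=29, solve(6)=47, ..., solve(13)=1364

Answer: 1364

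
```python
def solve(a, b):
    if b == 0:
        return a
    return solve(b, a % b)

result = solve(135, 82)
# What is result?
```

solve(135, 82) -> solve(82, 53) -> solve(53, 29) -> solve(29, 24) -> solve(24, 5) -> solve(5, 4) -> solve(4, 1) -> solve(1, 0) -> 1

Answer: 1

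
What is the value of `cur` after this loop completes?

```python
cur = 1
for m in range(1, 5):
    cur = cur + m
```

Start at 1, add 1 through 4
`cur` takes the values: 1 → 2 → 4 → 7 → 11

Answer: 11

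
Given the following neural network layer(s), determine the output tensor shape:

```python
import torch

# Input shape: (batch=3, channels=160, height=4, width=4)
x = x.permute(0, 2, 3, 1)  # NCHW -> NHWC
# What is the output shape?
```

Input: (3, 160, 4, 4) -> Output: (3, 4, 4, 160)

Answer: (3, 4, 4, 160)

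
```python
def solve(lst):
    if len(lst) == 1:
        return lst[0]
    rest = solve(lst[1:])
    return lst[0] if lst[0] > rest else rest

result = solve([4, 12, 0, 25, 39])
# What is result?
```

Recursive max over [4, 12, 0, 25, 39] = 39

Answer: 39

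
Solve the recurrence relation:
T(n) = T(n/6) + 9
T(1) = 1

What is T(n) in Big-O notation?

Each step divides n by 6 and adds 9. After log_6(n) steps we reach T(1)=1. So T(n) = 9·log_6(n) + 1 = O(log n).

Answer: O(log n)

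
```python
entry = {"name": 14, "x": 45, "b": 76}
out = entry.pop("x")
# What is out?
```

Trace:
`entry = {"name": 14, "x": 45, "b": 76}` → entry = {'name': 14, 'x': 45, 'b': 76}
`out = entry.pop("x")` → entry = {'name': 14, 'b': 76}; out = 45
So out = 45

Answer: 45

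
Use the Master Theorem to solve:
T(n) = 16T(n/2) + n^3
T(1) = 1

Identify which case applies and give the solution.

a=16, b=2, f(n)=n^3. log_2(16) = 4. Since c=3 < 4, Case 1 applies: T(n) = Θ(n^log_b(a)) = O(n^4).

Answer: O(n^4) - Case 1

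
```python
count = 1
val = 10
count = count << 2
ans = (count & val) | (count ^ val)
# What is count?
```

Trace:
`count = 1` → count = 1
`val = 10` → val = 10
`count = count << 2` → count = 4
`ans = (count & val) | (count ^ val)` → ans = 14
So count = 4

Answer: 4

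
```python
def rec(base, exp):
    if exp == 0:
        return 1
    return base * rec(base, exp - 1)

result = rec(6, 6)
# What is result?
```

rec(6, 6) = 6 * 6 * 6 * 6 * 6 * 6 = 46656

Answer: 46656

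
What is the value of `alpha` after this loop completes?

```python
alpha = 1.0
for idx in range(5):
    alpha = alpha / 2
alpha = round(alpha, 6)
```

Halving LR 5 times: 1 / 2^5
`alpha` takes the values: 1.0 → 0.5 → 0.25 → 0.125 → 0.0625 → 0.03125

Answer: 0.03125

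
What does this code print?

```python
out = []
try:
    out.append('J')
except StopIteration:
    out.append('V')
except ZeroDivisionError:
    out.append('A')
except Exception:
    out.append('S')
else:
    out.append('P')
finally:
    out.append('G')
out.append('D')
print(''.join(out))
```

Execution trace: 'J' (try body, no exception) → 'P' (else) → 'G' (finally) → 'D' (after the try/except). Output: JPGD

Answer: JPGD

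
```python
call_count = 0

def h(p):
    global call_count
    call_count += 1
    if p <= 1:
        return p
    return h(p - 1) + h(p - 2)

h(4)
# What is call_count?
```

Calls(p) = 1 + Calls(p-1) + Calls(p-2); Calls(0)=Calls(1)=1. For p=4 this gives 9.

Answer: 9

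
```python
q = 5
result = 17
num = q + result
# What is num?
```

Trace:
`q = 5` → q = 5
`result = 17` → result = 17
`num = q + result` → num = 22
So num = 22

Answer: 22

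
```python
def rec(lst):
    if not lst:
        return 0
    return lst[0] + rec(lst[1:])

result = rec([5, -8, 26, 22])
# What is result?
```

5 + (-8) + 26 + 22 + 0 = 45

Answer: 45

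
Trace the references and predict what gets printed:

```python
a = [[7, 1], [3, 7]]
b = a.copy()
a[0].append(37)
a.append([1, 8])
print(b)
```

Key concept: shallow copy with nested lists.
Step by step:
`a = [[7, 1], [3, 7]]` → a = [[7, 1], [3, 7]]
`b = a.copy()` → b = [[7, 1], [3, 7]]
`a[0].append(37)` → a = [[7, 1, 37], [3, 7]]; b = [[7, 1, 37], [3, 7]]
`a.append([1, 8])` → a = [[7, 1, 37], [3, 7], [1, 8]]
`print(b)` → prints [[7, 1, 37], [3, 7]]

Answer: [[7, 1, 37], [3, 7]]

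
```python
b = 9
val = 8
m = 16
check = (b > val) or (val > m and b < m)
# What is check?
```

Trace:
`b = 9` → b = 9
`val = 8` → val = 8
`m = 16` → m = 16
`check = (b > val) or (val > m and b < m)` → check = True
So check = True

Answer: True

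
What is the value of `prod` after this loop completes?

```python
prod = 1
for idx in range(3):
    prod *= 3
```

3^3 = 27
`prod` takes the values: 1 → 3 → 9 → 27

Answer: 27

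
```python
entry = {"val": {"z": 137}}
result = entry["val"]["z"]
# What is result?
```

Trace:
`entry = {"val": {"z": 137}}` → entry = {'val': {'z': 137}}
`result = entry["val"]["z"]` → result = 137
So result = 137

Answer: 137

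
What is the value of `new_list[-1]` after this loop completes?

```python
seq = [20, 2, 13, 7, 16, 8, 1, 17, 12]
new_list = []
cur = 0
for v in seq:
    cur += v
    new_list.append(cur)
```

Cumulative sum ends at 96
`new_list` takes the values: [] → [20] → [20, 22] → [20, 22, 35] → [20, 22, 35, 42] → [20, 22, 35, 42, 58] → [20, 22, 35, 42, 58, 66] → [20, 22, 35, 42, 58, 66, 67] → [20, 22, 35, 42, 58, 66, 67, 84] → [20, 22, 35, 42, 58, 66, 67, 84, 96]
So `new_list[-1]` = 96

Answer: 96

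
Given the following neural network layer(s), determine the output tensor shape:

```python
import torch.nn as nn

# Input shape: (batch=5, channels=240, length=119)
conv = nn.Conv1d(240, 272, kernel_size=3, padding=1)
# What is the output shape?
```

Input: (5, 240, 119) -> Output: (5, 272, 119)

Answer: (5, 272, 119)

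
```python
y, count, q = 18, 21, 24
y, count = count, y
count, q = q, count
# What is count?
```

Trace:
`y, count, q = 18, 21, 24` → y = 18; count = 21; q = 24
`y, count = count, y` → y = 21; count = 18
`count, q = q, count` → count = 24; q = 18
So count = 24

Answer: 24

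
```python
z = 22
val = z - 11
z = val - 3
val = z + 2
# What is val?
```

Trace:
`z = 22` → z = 22
`val = z - 11` → val = 11
`z = val - 3` → z = 8
`val = z + 2` → val = 10
So val = 10

Answer: 10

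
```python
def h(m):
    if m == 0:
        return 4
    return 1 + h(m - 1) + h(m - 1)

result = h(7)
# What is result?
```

h(m) = 1 + 2·h(m-1), h(0)=4. Closed form: (4+1)·2^7 - 1 = 639.

Answer: 639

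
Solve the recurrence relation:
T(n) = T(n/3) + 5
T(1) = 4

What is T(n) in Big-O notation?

Each step divides n by 3 and adds 5. After log_3(n) steps we reach T(1)=4. So T(n) = 5·log_3(n) + 4 = O(log n).

Answer: O(log n)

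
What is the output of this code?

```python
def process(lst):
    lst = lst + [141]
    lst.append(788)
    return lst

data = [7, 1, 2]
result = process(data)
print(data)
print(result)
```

Key concept: rebinding parameter vs mutation.
Step by step:
`data = [7, 1, 2]` → data = [7, 1, 2]
`result = process(data)` → result = [7, 1, 2, 141, 788]
`print(data)` → prints [7, 1, 2]
`print(result)` → prints [7, 1, 2, 141, 788]

Answer:
[7, 1, 2]
[7, 1, 2, 141, 788]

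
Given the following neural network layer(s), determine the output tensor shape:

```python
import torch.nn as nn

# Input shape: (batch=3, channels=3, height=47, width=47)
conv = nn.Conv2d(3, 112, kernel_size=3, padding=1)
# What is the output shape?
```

Input: (3, 3, 47, 47) -> Output: (3, 112, 47, 47)

Answer: (3, 112, 47, 47)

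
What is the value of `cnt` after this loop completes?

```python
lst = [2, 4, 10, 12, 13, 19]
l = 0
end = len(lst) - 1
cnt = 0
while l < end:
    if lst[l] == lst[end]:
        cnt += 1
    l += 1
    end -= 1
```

Count matching pairs from ends
`cnt` takes the values: 0

Answer: 0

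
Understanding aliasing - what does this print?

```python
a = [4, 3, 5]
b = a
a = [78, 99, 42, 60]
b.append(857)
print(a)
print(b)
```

Key concept: rebinding vs mutation: a is rebound to a new list, b still points at the original.
Step by step:
`a = [4, 3, 5]` → a = [4, 3, 5]
`b = a` → b = [4, 3, 5] (same object as a)
`a = [78, 99, 42, 60]` → a = [78, 99, 42, 60]
`b.append(857)` → b = [4, 3, 5, 857]
`print(a)` → prints [78, 99, 42, 60]
`print(b)` → prints [4, 3, 5, 857]

Answer:
[78, 99, 42, 60]
[4, 3, 5, 857]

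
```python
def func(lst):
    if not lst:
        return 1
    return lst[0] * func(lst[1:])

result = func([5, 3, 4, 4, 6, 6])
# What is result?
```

Product over [5, 3, 4, 4, 6, 6] = 5 * 3 * 4 * 4 * 6 * 6 = 8640

Answer: 8640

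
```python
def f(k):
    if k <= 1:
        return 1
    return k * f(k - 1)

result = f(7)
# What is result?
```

f(7) = 7 * 6 * 5 * 4 * 3 * 2 * 1 = 5040

Answer: 5040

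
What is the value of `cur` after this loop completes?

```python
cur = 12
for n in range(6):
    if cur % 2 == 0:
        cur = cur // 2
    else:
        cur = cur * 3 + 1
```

Collatz-style transformation from 12
`cur` takes the values: 12 → 6 → 3 → 10 → 5 → 16 → 8

Answer: 8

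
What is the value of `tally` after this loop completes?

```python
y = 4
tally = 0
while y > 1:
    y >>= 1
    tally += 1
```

Count right shifts until 1
`tally` takes the values: 0 → 1 → 2

Answer: 2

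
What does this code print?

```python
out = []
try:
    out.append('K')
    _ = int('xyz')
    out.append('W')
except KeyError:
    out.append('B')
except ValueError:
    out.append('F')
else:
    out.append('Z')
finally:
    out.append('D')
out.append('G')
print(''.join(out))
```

Execution trace: 'K' (try body) → 'F' (except ValueError) → 'D' (finally) → 'G' (after the try/except). Output: KFDG

Answer: KFDG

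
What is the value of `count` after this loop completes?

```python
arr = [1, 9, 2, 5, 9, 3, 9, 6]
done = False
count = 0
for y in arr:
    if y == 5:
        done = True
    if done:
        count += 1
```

Count elements after first 5 in [1, 9, 2, 5, 9, 3, 9, 6]
`count` takes the values: 0 → 1 → 2 → 3 → 4 → 5

Answer: 5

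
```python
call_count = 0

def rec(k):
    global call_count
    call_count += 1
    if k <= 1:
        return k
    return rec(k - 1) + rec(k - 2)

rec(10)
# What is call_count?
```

Calls(k) = 1 + Calls(k-1) + Calls(k-2); Calls(0)=Calls(1)=1. For k=10 this gives 177.

Answer: 177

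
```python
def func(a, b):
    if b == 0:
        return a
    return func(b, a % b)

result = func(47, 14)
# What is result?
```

func(47, 14) -> func(14, 5) -> func(5, 4) -> func(4, 1) -> func(1, 0) -> 1

Answer: 1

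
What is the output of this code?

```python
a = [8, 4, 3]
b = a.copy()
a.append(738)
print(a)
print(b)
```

Key concept: list.copy() creates independent copy.
Step by step:
`a = [8, 4, 3]` → a = [8, 4, 3]
`b = a.copy()` → b = [8, 4, 3]
`a.append(738)` → a = [8, 4, 3, 738]
`print(a)` → prints [8, 4, 3, 738]
`print(b)` → prints [8, 4, 3]

Answer:
[8, 4, 3, 738]
[8, 4, 3]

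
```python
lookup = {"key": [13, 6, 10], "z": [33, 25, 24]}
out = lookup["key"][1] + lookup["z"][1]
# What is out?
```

Trace:
`lookup = {"key": [13, 6, 10], "z": [33, 25, 24]}` → lookup = {'key': [13, 6, 10], 'z': [33, 25, 24]}
`out = lookup["key"][1] + lookup["z"][1]` → out = 31
So out = 31

Answer: 31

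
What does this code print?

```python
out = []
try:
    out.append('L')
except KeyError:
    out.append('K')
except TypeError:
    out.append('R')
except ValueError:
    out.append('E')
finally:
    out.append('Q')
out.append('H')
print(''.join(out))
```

Execution trace: 'L' (try body, no exception) → 'Q' (finally) → 'H' (after the try/except). Output: LQH

Answer: LQH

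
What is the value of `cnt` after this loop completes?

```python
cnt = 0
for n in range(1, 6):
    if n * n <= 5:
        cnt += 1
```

Count numbers where n² ≤ 5
`cnt` takes the values: 0 → 1 → 2

Answer: 2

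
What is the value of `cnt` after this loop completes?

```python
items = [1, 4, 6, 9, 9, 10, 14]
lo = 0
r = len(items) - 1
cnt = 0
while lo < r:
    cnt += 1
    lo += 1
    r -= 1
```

Iterations until pointers meet (list length 7)
`cnt` takes the values: 0 → 1 → 2 → 3

Answer: 3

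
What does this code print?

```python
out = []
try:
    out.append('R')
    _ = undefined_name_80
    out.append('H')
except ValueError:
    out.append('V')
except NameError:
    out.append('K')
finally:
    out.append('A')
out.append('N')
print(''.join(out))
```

Execution trace: 'R' (try body) → 'K' (except NameError) → 'A' (finally) → 'N' (after the try/except). Output: RKAN

Answer: RKAN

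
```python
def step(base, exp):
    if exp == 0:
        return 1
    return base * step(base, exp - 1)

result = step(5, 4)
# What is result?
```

step(5, 4) = 5 * 5 * 5 * 5 = 625

Answer: 625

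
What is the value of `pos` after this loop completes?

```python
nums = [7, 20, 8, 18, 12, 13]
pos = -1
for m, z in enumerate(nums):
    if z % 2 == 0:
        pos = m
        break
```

First even number index in [7, 20, 8, 18, 12, 13]
`pos` takes the values: -1 → 1

Answer: 1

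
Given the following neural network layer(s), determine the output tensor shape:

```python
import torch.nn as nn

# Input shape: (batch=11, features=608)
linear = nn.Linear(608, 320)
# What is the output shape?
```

Input: (11, 608) -> Output: (11, 320)

Answer: (11, 320)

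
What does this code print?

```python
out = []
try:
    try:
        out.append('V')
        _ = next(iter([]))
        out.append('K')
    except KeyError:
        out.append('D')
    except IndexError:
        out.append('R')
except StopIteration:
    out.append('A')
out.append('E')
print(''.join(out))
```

Execution trace: 'V' (try body) → 'A' (outer except StopIteration) → 'E' (after the try/except). Output: VAE

Answer: VAE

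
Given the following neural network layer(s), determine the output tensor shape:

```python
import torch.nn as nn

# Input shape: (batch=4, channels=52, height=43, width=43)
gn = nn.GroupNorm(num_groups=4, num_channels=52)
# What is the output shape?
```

Input: (4, 52, 43, 43) -> Output: (4, 52, 43, 43)

Answer: (4, 52, 43, 43)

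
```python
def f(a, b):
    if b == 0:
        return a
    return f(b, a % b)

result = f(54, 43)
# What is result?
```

f(54, 43) -> f(43, 11) -> f(11, 10) -> f(10, 1) -> f(1, 0) -> 1

Answer: 1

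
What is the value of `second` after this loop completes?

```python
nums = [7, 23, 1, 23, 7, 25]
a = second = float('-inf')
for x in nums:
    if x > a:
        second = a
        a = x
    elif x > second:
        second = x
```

Second largest (with repeats) in [7, 23, 1, 23, 7, 25]
`second` takes the values: -inf → 7 → 23

Answer: 23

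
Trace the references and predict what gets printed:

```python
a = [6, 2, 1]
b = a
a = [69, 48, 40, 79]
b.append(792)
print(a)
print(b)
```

Key concept: rebinding vs mutation: a is rebound to a new list, b still points at the original.
Step by step:
`a = [6, 2, 1]` → a = [6, 2, 1]
`b = a` → b = [6, 2, 1] (same object as a)
`a = [69, 48, 40, 79]` → a = [69, 48, 40, 79]
`b.append(792)` → b = [6, 2, 1, 792]
`print(a)` → prints [69, 48, 40, 79]
`print(b)` → prints [6, 2, 1, 792]

Answer:
[69, 48, 40, 79]
[6, 2, 1, 792]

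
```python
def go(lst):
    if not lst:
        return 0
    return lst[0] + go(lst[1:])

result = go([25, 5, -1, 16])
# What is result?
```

25 + 5 + (-1) + 16 + 0 = 45

Answer: 45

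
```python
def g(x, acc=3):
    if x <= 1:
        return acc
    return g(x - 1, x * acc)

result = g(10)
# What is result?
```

Accumulator trace (n, acc): (10, 3) -> (9, 30) -> (8, 270) -> (7, 2160) -> (6, 15120) -> (5, 90720) -> (4, 453600) -> (3, 1814400) -> (2, 5443200) -> (1, 10886400) -> return 10886400

Answer: 10886400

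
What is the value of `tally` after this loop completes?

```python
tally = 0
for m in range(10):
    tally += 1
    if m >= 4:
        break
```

Loop breaks when m reaches 4, tally is 5
`tally` takes the values: 0 → 1 → 2 → 3 → 4 → 5

Answer: 5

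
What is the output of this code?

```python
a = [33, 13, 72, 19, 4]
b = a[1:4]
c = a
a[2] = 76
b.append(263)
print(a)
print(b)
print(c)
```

Key concept: slice vs alias.
Step by step:
`a = [33, 13, 72, 19, 4]` → a = [33, 13, 72, 19, 4]
`b = a[1:4]` → b = [13, 72, 19]
`c = a` → c = [33, 13, 72, 19, 4] (same object as a)
`a[2] = 76` → a = [33, 13, 76, 19, 4] (same object as c); c = [33, 13, 76, 19, 4] (same object as a)
`b.append(263)` → b = [13, 72, 19, 263]
`print(a)` → prints [33, 13, 76, 19, 4]
`print(b)` → prints [13, 72, 19, 263]
`print(c)` → prints [33, 13, 76, 19, 4]

Answer:
[33, 13, 76, 19, 4]
[13, 72, 19, 263]
[33, 13, 76, 19, 4]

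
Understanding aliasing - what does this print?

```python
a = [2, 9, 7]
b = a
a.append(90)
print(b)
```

Key concept: basic list aliasing.
Step by step:
`a = [2, 9, 7]` → a = [2, 9, 7]
`b = a` → b = [2, 9, 7] (same object as a)
`a.append(90)` → a = [2, 9, 7, 90] (same object as b); b = [2, 9, 7, 90] (same object as a)
`print(b)` → prints [2, 9, 7, 90]

Answer: [2, 9, 7, 90]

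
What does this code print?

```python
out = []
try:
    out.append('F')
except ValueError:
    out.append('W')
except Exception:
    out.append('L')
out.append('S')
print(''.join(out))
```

Execution trace: 'F' (try body, no exception) → 'S' (after the try/except). Output: FS

Answer: FS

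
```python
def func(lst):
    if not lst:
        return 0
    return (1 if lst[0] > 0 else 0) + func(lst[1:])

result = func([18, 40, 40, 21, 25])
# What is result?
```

Count of positive elements in [18, 40, 40, 21, 25] = 5

Answer: 5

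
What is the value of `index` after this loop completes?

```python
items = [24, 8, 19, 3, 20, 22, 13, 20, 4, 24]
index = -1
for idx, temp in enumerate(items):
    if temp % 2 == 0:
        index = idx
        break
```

First even number index in [24, 8, 19, 3, 20, 22, 13, 20, 4, 24]
`index` takes the values: -1 → 0

Answer: 0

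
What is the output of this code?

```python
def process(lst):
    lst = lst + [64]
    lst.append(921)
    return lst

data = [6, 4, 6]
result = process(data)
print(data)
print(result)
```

Key concept: rebinding parameter vs mutation.
Step by step:
`data = [6, 4, 6]` → data = [6, 4, 6]
`result = process(data)` → result = [6, 4, 6, 64, 921]
`print(data)` → prints [6, 4, 6]
`print(result)` → prints [6, 4, 6, 64, 921]

Answer:
[6, 4, 6]
[6, 4, 6, 64, 921]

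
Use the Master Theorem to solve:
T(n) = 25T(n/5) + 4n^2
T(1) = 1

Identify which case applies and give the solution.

a=25, b=5, f(n)=4n^2. log_5(25) = 2. Since c=2 = 2, Case 2 applies: T(n) = Θ(n^log_b(a) · log n) = O(n^2 log n).

Answer: O(n^2 log n) - Case 2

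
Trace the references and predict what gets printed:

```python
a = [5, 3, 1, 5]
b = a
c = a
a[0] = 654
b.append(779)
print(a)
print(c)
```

Key concept: multiple aliases.
Step by step:
`a = [5, 3, 1, 5]` → a = [5, 3, 1, 5]
`b = a` → b = [5, 3, 1, 5] (same object as a)
`c = a` → c = [5, 3, 1, 5] (same object as a, b)
`a[0] = 654` → a = [654, 3, 1, 5] (same object as b, c); b = [654, 3, 1, 5] (same object as a, c); c = [654, 3, 1, 5] (same object as a, b)
`b.append(779)` → a = [654, 3, 1, 5, 779] (same object as b, c); b = [654, 3, 1, 5, 779] (same object as a, c); c = [654, 3, 1, 5, 779] (same object as a, b)
`print(a)` → prints [654, 3, 1, 5, 779]
`print(c)` → prints [654, 3, 1, 5, 779]

Answer:
[654, 3, 1, 5, 779]
[654, 3, 1, 5, 779]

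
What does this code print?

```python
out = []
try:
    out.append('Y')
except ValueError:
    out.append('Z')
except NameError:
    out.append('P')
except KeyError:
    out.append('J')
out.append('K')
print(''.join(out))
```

Execution trace: 'Y' (try body, no exception) → 'K' (after the try/except). Output: YK

Answer: YK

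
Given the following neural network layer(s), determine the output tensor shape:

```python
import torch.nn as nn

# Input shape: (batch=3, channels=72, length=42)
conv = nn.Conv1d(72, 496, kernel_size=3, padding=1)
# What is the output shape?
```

Input: (3, 72, 42) -> Output: (3, 496, 42)

Answer: (3, 496, 42)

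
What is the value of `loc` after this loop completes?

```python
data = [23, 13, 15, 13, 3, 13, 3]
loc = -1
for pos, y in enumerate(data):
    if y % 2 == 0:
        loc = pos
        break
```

First even number index in [23, 13, 15, 13, 3, 13, 3]
`loc` takes the values: -1

Answer: -1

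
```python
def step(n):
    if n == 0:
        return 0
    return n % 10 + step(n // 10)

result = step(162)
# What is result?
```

Sum of digits of 162: 2 + 6 + 1 = 9

Answer: 9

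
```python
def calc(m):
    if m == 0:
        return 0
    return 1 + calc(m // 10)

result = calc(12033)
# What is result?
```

Count of digits of 12033: 5

Answer: 5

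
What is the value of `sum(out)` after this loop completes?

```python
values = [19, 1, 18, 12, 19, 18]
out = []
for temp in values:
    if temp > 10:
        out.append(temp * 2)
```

Sum of doubled values > 10
`out` takes the values: [] → [38] → [38, 36] → [38, 36, 24] → [38, 36, 24, 38] → [38, 36, 24, 38, 36]
So `sum(out)` = 172

Answer: 172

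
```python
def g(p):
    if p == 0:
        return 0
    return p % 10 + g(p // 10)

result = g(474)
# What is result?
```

Sum of digits of 474: 4 + 7 + 4 = 15

Answer: 15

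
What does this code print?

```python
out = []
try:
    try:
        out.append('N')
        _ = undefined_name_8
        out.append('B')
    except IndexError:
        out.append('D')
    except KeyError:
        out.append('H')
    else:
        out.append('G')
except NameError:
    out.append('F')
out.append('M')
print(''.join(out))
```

Execution trace: 'N' (try body) → 'F' (outer except NameError) → 'M' (after the try/except). Output: NFM

Answer: NFM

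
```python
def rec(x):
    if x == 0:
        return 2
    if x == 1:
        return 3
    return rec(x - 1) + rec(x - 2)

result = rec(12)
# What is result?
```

Build up from base cases: rec(0)=2, rec(1)=3, rec(2)=5, rec(3)=8, rec(4)=13, rec(5)=21, rec(6)=34, ..., rec(12)=610

Answer: 610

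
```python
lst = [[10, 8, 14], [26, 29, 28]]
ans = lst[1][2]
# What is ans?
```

Trace:
`lst = [[10, 8, 14], [26, 29, 28]]` → lst = [[10, 8, 14], [26, 29, 28]]
`ans = lst[1][2]` → ans = 28
So ans = 28

Answer: 28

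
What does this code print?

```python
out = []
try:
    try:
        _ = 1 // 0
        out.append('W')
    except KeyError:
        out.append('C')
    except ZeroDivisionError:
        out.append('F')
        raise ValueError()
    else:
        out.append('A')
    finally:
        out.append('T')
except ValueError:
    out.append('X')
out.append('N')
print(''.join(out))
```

Execution trace: 'F' (inner except ZeroDivisionError) → 'T' (inner finally) → 'X' (outer except ValueError) → 'N' (after the try/except). Output: FTXN

Answer: FTXN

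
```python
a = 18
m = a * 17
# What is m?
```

Trace:
`a = 18` → a = 18
`m = a * 17` → m = 306
So m = 306

Answer: 306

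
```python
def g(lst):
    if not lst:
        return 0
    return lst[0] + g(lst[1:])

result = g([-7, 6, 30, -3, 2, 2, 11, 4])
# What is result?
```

(-7) + 6 + 30 + (-3) + 2 + 2 + 11 + 4 + 0 = 45

Answer: 45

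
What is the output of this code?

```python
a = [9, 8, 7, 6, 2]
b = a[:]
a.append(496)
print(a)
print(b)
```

Key concept: slice [:] creates copy.
Step by step:
`a = [9, 8, 7, 6, 2]` → a = [9, 8, 7, 6, 2]
`b = a[:]` → b = [9, 8, 7, 6, 2]
`a.append(496)` → a = [9, 8, 7, 6, 2, 496]
`print(a)` → prints [9, 8, 7, 6, 2, 496]
`print(b)` → prints [9, 8, 7, 6, 2]

Answer:
[9, 8, 7, 6, 2, 496]
[9, 8, 7, 6, 2]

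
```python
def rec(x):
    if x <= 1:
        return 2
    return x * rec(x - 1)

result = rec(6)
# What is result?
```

rec(6) = 6 * 5 * 4 * 3 * 2 * 2 = 1440

Answer: 1440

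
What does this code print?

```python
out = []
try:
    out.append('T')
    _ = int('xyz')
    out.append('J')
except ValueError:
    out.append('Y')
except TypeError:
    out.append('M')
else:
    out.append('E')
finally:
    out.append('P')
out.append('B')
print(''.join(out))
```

Execution trace: 'T' (try body) → 'Y' (except ValueError) → 'P' (finally) → 'B' (after the try/except). Output: TYPB

Answer: TYPB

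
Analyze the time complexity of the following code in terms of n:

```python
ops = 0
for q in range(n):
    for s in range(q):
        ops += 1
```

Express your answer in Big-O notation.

Each loop level contributes: n × n. Multiplying the contributions gives O(n^2).

Answer: O(n^2)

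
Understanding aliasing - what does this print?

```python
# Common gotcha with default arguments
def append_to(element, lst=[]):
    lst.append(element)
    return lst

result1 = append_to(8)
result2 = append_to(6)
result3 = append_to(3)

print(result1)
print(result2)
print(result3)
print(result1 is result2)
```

Key concept: mutable default argument gotcha.
Step by step:
`result1 = append_to(8)` → result1 = [8]
`result2 = append_to(6)` → result1 = [8, 6] (same object as result2); result2 = [8, 6] (same object as result1)
`result3 = append_to(3)` → result1 = [8, 6, 3] (same object as result2, result3); result2 = [8, 6, 3] (same object as result1, result3); result3 = [8, 6, 3] (same object as result1, result2)
`print(result1)` → prints [8, 6, 3]
`print(result2)` → prints [8, 6, 3]
`print(result3)` → prints [8, 6, 3]
`print(result1 is result2)` → prints True

Answer:
[8, 6, 3]
[8, 6, 3]
[8, 6, 3]
True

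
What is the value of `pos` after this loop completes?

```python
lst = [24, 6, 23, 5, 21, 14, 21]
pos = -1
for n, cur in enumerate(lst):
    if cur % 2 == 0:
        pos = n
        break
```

First even number index in [24, 6, 23, 5, 21, 14, 21]
`pos` takes the values: -1 → 0

Answer: 0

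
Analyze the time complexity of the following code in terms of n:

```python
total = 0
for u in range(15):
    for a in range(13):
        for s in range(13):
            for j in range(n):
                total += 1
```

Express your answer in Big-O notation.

Each loop level contributes: 1 × 1 × 1 × n. Multiplying the contributions gives O(n).

Answer: O(n)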